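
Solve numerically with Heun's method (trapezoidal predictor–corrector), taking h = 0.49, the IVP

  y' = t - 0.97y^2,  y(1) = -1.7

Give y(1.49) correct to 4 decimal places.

-3.3631

Heun: k1 = f(t_n, y_n); k2 = f(t_n + h, y_n + h·k1); y_{n+1} = y_n + (h/2)·(k1 + k2).
t=1.000000, y=-1.700000:
  k1 = f(1.000000, -1.700000) = -1.803300
  k2 = f(1.490000, -2.583617) = -4.984824
  y ← -1.700000 + (0.49/2)·(-1.803300 + (-4.984824)) = -3.363091
y(1.49) ≈ -3.3631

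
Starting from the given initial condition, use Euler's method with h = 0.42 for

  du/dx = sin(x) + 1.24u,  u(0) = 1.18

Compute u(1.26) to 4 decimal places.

Euler: u_{n+1} = u_n + h·f(x_n, u_n).
x=0.000000, u=1.180000: f=1.463200 → u ← 1.180000 + 0.42·1.463200 = 1.794544
x=0.420000, u=1.794544: f=2.632995 → u ← 1.794544 + 0.42·2.632995 = 2.900402
x=0.840000, u=2.900402: f=4.341141 → u ← 2.900402 + 0.42·4.341141 = 4.723681
u(1.26) ≈ 4.7237

4.7237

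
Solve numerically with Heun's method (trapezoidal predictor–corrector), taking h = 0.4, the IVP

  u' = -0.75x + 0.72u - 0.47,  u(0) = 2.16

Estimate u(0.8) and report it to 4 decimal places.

3.0397

Heun: k1 = f(x_n, u_n); k2 = f(x_n + h, u_n + h·k1); u_{n+1} = u_n + (h/2)·(k1 + k2).
x=0.000000, u=2.160000:
  k1 = f(0.000000, 2.160000) = 1.085200
  k2 = f(0.400000, 2.594080) = 1.097738
  u ← 2.160000 + (0.4/2)·(1.085200 + 1.097738) = 2.596588
x=0.400000, u=2.596588:
  k1 = f(0.400000, 2.596588) = 1.099543
  k2 = f(0.800000, 3.036405) = 1.116211
  u ← 2.596588 + (0.4/2)·(1.099543 + 1.116211) = 3.039738
u(0.8) ≈ 3.0397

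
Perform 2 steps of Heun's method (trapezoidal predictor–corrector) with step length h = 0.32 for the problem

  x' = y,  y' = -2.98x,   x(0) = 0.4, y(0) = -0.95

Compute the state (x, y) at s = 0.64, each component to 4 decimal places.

Heun on (x,y): k1 = f(s_n, state_n); k2 = f(s_n + h, state_n + h·k1); state_{n+1} = state_n + (h/2)·(k1 + k2).
0.000000: (0.400000, -0.950000)
  k1 = (-0.950000, -1.192000)
  predictor → (0.096000, -1.331440)
  k2 = (-1.331440, -0.286080)
  → (0.034970, -1.186493)
0.320000: (0.034970, -1.186493)
  k1 = (-1.186493, -0.104209)
  predictor → (-0.344708, -1.219840)
  k2 = (-1.219840, 1.027230)
  → (-0.350044, -1.038809)
(x(0.64), y(0.64)) ≈ (-0.3500, -1.0388)

-0.3500, -1.0388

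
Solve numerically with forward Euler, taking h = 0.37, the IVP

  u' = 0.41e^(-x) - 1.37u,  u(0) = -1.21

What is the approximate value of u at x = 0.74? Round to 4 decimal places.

-0.1146

Euler: u_{n+1} = u_n + h·f(x_n, u_n).
x=0.000000, u=-1.210000: f=2.067700 → u ← -1.210000 + 0.37·2.067700 = -0.444951
x=0.370000, u=-0.444951: f=0.892784 → u ← -0.444951 + 0.37·0.892784 = -0.114621
u(0.74) ≈ -0.1146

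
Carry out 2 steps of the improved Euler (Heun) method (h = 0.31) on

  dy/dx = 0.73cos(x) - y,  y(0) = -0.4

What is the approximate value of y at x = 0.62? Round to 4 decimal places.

0.0857

Heun: k1 = f(x_n, y_n); k2 = f(x_n + h, y_n + h·k1); y_{n+1} = y_n + (h/2)·(k1 + k2).
x=0.000000, y=-0.400000:
  k1 = f(0.000000, -0.400000) = 1.130000
  k2 = f(0.310000, -0.049700) = 0.744904
  y ← -0.400000 + (0.31/2)·(1.130000 + 0.744904) = -0.109390
x=0.310000, y=-0.109390:
  k1 = f(0.310000, -0.109390) = 0.804593
  k2 = f(0.620000, 0.140034) = 0.454097
  y ← -0.109390 + (0.31/2)·(0.804593 + 0.454097) = 0.085707
y(0.62) ≈ 0.0857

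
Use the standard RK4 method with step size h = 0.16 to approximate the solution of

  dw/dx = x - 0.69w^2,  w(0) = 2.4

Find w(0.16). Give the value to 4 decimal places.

1.9084

RK4: k1 = f(x_n, w_n); k2 = f(x_n + h/2, w_n + (h/2)·k1); k3 = f(x_n + h/2, w_n + (h/2)·k2); k4 = f(x_n + h, w_n + h·k3); w_{n+1} = w_n + (h/6)·(k1 + 2k2 + 2k3 + k4).
x=0.000000, w=2.400000:
  k1 = f(0.000000, 2.400000) = -3.974400
  k2 = f(0.080000, 2.082048) = -2.911097
  k3 = f(0.080000, 2.167112) = -3.160499
  k4 = f(0.160000, 1.894320) = -2.316030
  w ← 2.400000 + (0.16/6)·(k1 + 2k2 + 2k3 + k4) = 1.908437
w(0.16) ≈ 1.9084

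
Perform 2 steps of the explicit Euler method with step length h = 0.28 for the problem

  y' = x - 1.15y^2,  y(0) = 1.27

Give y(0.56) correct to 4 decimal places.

0.6476

Euler: y_{n+1} = y_n + h·f(x_n, y_n).
x=0.000000, y=1.270000: f=-1.854835 → y ← 1.270000 + 0.28·(-1.854835) = 0.750646
x=0.280000, y=0.750646: f=-0.367990 → y ← 0.750646 + 0.28·(-0.367990) = 0.647609
y(0.56) ≈ 0.6476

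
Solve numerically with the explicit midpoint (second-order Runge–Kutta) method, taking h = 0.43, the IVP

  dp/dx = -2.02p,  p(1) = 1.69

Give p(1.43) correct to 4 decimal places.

0.8596

Midpoint: k1 = f(x_n, p_n); k2 = f(x_n + h/2, p_n + (h/2)·k1); p_{n+1} = p_n + h·k2.
x=1.000000, p=1.690000:
  k1 = f(1.000000, 1.690000) = -3.413800
  k2 = f(1.215000, 0.956033) = -1.931187
  p ← 1.690000 + 0.43·(-1.931187) = 0.859590
p(1.43) ≈ 0.8596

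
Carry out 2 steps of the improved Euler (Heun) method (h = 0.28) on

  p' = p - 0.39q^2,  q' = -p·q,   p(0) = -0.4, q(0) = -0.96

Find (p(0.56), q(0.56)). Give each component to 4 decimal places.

Heun on (p,q): k1 = f(x_n, state_n); k2 = f(x_n + h, state_n + h·k1); state_{n+1} = state_n + (h/2)·(k1 + k2).
0.000000: (-0.400000, -0.960000)
  k1 = (-0.759424, -0.384000)
  predictor → (-0.612639, -1.067520)
  k2 = (-1.057082, -0.654004)
  → (-0.654311, -1.105321)
0.280000: (-0.654311, -1.105321)
  k1 = (-1.130787, -0.723223)
  predictor → (-0.970931, -1.307823)
  k2 = (-1.637988, -1.269806)
  → (-1.041939, -1.384345)
(p(0.56), q(0.56)) ≈ (-1.0419, -1.3843)

-1.0419, -1.3843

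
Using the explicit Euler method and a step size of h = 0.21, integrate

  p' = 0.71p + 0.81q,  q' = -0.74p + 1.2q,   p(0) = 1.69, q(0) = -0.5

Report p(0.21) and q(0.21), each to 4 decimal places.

1.8569, -0.8886

Euler on (p,q): p_{n+1} = p_n + h·p', q_{n+1} = q_n + h·q'.
0.000000: (1.690000, -0.500000); f=(0.794900, -1.850600) → (1.856929, -0.888626)
(p(0.21), q(0.21)) ≈ (1.8569, -0.8886)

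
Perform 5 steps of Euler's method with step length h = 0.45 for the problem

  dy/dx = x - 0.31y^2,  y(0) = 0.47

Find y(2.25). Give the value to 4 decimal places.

Euler: y_{n+1} = y_n + h·f(x_n, y_n).
x=0.000000, y=0.470000: f=-0.068479 → y ← 0.470000 + 0.45·(-0.068479) = 0.439184
x=0.450000, y=0.439184: f=0.390206 → y ← 0.439184 + 0.45·0.390206 = 0.614777
x=0.900000, y=0.614777: f=0.782835 → y ← 0.614777 + 0.45·0.782835 = 0.967053
x=1.350000, y=0.967053: f=1.060091 → y ← 0.967053 + 0.45·1.060091 = 1.444094
x=1.800000, y=1.444094: f=1.153524 → y ← 1.444094 + 0.45·1.153524 = 1.963180
y(2.25) ≈ 1.9632

1.9632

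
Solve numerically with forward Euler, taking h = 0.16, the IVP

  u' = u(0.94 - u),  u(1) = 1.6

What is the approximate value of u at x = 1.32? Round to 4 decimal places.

1.3186

Euler: u_{n+1} = u_n + h·f(x_n, u_n).
x=1.000000, u=1.600000: f=-1.056000 → u ← 1.600000 + 0.16·(-1.056000) = 1.431040
x=1.160000, u=1.431040: f=-0.702698 → u ← 1.431040 + 0.16·(-0.702698) = 1.318608
u(1.32) ≈ 1.3186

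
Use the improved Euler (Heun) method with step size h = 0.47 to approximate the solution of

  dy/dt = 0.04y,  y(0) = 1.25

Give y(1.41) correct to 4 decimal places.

1.3225

Heun: k1 = f(t_n, y_n); k2 = f(t_n + h, y_n + h·k1); y_{n+1} = y_n + (h/2)·(k1 + k2).
t=0.000000, y=1.250000:
  k1 = f(0.000000, 1.250000) = 0.050000
  k2 = f(0.470000, 1.273500) = 0.050940
  y ← 1.250000 + (0.47/2)·(0.050000 + 0.050940) = 1.273721
t=0.470000, y=1.273721:
  k1 = f(0.470000, 1.273721) = 0.050949
  k2 = f(0.940000, 1.297667) = 0.051907
  y ← 1.273721 + (0.47/2)·(0.050949 + 0.051907) = 1.297892
t=0.940000, y=1.297892:
  k1 = f(0.940000, 1.297892) = 0.051916
  k2 = f(1.410000, 1.322292) = 0.052892
  y ← 1.297892 + (0.47/2)·(0.051916 + 0.052892) = 1.322522
y(1.41) ≈ 1.3225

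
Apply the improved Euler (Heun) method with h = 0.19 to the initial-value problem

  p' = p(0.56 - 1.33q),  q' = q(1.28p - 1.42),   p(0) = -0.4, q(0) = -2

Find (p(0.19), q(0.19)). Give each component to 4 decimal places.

-0.6598, -1.3629

Heun on (p,q): k1 = f(x_n, state_n); k2 = f(x_n + h, state_n + h·k1); state_{n+1} = state_n + (h/2)·(k1 + k2).
0.000000: (-0.400000, -2.000000)
  k1 = (-1.288000, 3.864000)
  predictor → (-0.644720, -1.265840)
  k2 = (-1.446473, 2.842117)
  → (-0.659775, -1.362919)
(p(0.19), q(0.19)) ≈ (-0.6598, -1.3629)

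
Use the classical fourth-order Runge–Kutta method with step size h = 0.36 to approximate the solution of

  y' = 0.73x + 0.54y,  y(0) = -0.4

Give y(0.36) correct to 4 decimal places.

-0.4353

RK4: k1 = f(x_n, y_n); k2 = f(x_n + h/2, y_n + (h/2)·k1); k3 = f(x_n + h/2, y_n + (h/2)·k2); k4 = f(x_n + h, y_n + h·k3); y_{n+1} = y_n + (h/6)·(k1 + 2k2 + 2k3 + k4).
x=0.000000, y=-0.400000:
  k1 = f(0.000000, -0.400000) = -0.216000
  k2 = f(0.180000, -0.438880) = -0.105595
  k3 = f(0.180000, -0.419007) = -0.094864
  k4 = f(0.360000, -0.434151) = 0.028358
  y ← -0.400000 + (0.36/6)·(k1 + 2k2 + 2k3 + k4) = -0.435314
y(0.36) ≈ -0.4353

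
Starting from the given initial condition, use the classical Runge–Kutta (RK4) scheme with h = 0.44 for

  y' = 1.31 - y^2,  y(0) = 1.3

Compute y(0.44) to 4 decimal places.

1.2004

RK4: k1 = f(t_n, y_n); k2 = f(t_n + h/2, y_n + (h/2)·k1); k3 = f(t_n + h/2, y_n + (h/2)·k2); k4 = f(t_n + h, y_n + h·k3); y_{n+1} = y_n + (h/6)·(k1 + 2k2 + 2k3 + k4).
t=0.000000, y=1.300000:
  k1 = f(0.000000, 1.300000) = -0.380000
  k2 = f(0.220000, 1.216400) = -0.169629
  k3 = f(0.220000, 1.262682) = -0.284365
  k4 = f(0.440000, 1.174879) = -0.070342
  y ← 1.300000 + (0.44/6)·(k1 + 2k2 + 2k3 + k4) = 1.200389
y(0.44) ≈ 1.2004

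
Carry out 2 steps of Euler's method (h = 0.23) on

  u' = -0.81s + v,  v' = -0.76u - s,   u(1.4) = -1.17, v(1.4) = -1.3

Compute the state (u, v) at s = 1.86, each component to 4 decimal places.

-2.3595, -1.4900

Euler on (u,v): u_{n+1} = u_n + h·u', v_{n+1} = v_n + h·v'.
1.400000: (-1.170000, -1.300000); f=(-2.434000, -0.510800) → (-1.729820, -1.417484)
1.630000: (-1.729820, -1.417484); f=(-2.737784, -0.315337) → (-2.359510, -1.490011)
(u(1.86), v(1.86)) ≈ (-2.3595, -1.4900)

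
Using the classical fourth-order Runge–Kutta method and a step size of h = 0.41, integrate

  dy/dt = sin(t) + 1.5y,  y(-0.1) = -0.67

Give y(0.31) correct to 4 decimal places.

-1.1918

RK4: k1 = f(t_n, y_n); k2 = f(t_n + h/2, y_n + (h/2)·k1); k3 = f(t_n + h/2, y_n + (h/2)·k2); k4 = f(t_n + h, y_n + h·k3); y_{n+1} = y_n + (h/6)·(k1 + 2k2 + 2k3 + k4).
t=-0.100000, y=-0.670000:
  k1 = f(-0.100000, -0.670000) = -1.104833
  k2 = f(0.105000, -0.896491) = -1.239929
  k3 = f(0.105000, -0.924185) = -1.281471
  k4 = f(0.310000, -1.195403) = -1.488046
  y ← -0.670000 + (0.41/6)·(k1 + 2k2 + 2k3 + k4) = -1.191771
y(0.31) ≈ -1.1918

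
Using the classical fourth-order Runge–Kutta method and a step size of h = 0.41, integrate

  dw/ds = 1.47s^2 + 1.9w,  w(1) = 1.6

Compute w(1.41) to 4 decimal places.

4.7582

RK4: k1 = f(s_n, w_n); k2 = f(s_n + h/2, w_n + (h/2)·k1); k3 = f(s_n + h/2, w_n + (h/2)·k2); k4 = f(s_n + h, w_n + h·k3); w_{n+1} = w_n + (h/6)·(k1 + 2k2 + 2k3 + k4).
s=1.000000, w=1.600000:
  k1 = f(1.000000, 1.600000) = 4.510000
  k2 = f(1.205000, 2.524550) = 6.931122
  k3 = f(1.205000, 3.020880) = 7.874149
  k4 = f(1.410000, 4.828401) = 12.096469
  w ← 1.600000 + (0.41/6)·(k1 + 2k2 + 2k3 + k4) = 4.758162
w(1.41) ≈ 4.7582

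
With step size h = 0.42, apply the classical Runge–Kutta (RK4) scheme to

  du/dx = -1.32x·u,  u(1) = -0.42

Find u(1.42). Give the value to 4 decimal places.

-0.2151

RK4: k1 = f(x_n, u_n); k2 = f(x_n + h/2, u_n + (h/2)·k1); k3 = f(x_n + h/2, u_n + (h/2)·k2); k4 = f(x_n + h, u_n + h·k3); u_{n+1} = u_n + (h/6)·(k1 + 2k2 + 2k3 + k4).
x=1.000000, u=-0.420000:
  k1 = f(1.000000, -0.420000) = 0.554400
  k2 = f(1.210000, -0.303576) = 0.484872
  k3 = f(1.210000, -0.318177) = 0.508192
  k4 = f(1.420000, -0.206559) = 0.387175
  u ← -0.420000 + (0.42/6)·(k1 + 2k2 + 2k3 + k4) = -0.215061
u(1.42) ≈ -0.2151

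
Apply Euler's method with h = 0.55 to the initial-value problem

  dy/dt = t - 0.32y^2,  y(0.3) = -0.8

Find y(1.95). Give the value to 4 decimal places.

Euler: y_{n+1} = y_n + h·f(t_n, y_n).
t=0.300000, y=-0.800000: f=0.095200 → y ← -0.800000 + 0.55·0.095200 = -0.747640
t=0.850000, y=-0.747640: f=0.671131 → y ← -0.747640 + 0.55·0.671131 = -0.378518
t=1.400000, y=-0.378518: f=1.354152 → y ← -0.378518 + 0.55·1.354152 = 0.366266
y(1.95) ≈ 0.3663

0.3663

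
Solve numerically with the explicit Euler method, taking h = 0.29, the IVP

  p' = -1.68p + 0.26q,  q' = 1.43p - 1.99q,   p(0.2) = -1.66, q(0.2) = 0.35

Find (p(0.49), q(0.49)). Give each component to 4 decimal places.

-0.8249, -0.5404

Euler on (p,q): p_{n+1} = p_n + h·p', q_{n+1} = q_n + h·q'.
0.200000: (-1.660000, 0.350000); f=(2.879800, -3.070300) → (-0.824858, -0.540387)
(p(0.49), q(0.49)) ≈ (-0.8249, -0.5404)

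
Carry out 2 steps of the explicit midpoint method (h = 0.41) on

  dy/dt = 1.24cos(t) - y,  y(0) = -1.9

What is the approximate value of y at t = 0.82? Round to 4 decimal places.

-0.2783

Midpoint: k1 = f(t_n, y_n); k2 = f(t_n + h/2, y_n + (h/2)·k1); y_{n+1} = y_n + h·k2.
t=0.000000, y=-1.900000:
  k1 = f(0.000000, -1.900000) = 3.140000
  k2 = f(0.205000, -1.256300) = 2.470336
  y ← -1.900000 + 0.41·2.470336 = -0.887162
t=0.410000, y=-0.887162:
  k1 = f(0.410000, -0.887162) = 2.024392
  k2 = f(0.615000, -0.472162) = 1.484961
  y ← -0.887162 + 0.41·1.484961 = -0.278328
y(0.82) ≈ -0.2783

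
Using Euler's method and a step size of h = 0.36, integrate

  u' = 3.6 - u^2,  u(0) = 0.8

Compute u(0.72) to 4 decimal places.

1.9086

Euler: u_{n+1} = u_n + h·f(s_n, u_n).
s=0.000000, u=0.800000: f=2.960000 → u ← 0.800000 + 0.36·2.960000 = 1.865600
s=0.360000, u=1.865600: f=0.119537 → u ← 1.865600 + 0.36·0.119537 = 1.908633
u(0.72) ≈ 1.9086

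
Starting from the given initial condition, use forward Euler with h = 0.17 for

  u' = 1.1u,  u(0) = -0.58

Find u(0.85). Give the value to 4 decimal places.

-1.3667

Euler: u_{n+1} = u_n + h·f(t_n, u_n).
t=0.000000, u=-0.580000: f=-0.638000 → u ← -0.580000 + 0.17·(-0.638000) = -0.688460
t=0.170000, u=-0.688460: f=-0.757306 → u ← -0.688460 + 0.17·(-0.757306) = -0.817202
t=0.340000, u=-0.817202: f=-0.898922 → u ← -0.817202 + 0.17·(-0.898922) = -0.970019
t=0.510000, u=-0.970019: f=-1.067021 → u ← -0.970019 + 0.17·(-1.067021) = -1.151412
t=0.680000, u=-1.151412: f=-1.266554 → u ← -1.151412 + 0.17·(-1.266554) = -1.366726
u(0.85) ≈ -1.3667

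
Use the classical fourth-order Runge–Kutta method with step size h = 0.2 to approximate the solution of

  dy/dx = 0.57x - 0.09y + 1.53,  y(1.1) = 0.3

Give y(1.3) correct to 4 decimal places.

0.7335

RK4: k1 = f(x_n, y_n); k2 = f(x_n + h/2, y_n + (h/2)·k1); k3 = f(x_n + h/2, y_n + (h/2)·k2); k4 = f(x_n + h, y_n + h·k3); y_{n+1} = y_n + (h/6)·(k1 + 2k2 + 2k3 + k4).
x=1.100000, y=0.300000:
  k1 = f(1.100000, 0.300000) = 2.130000
  k2 = f(1.200000, 0.513000) = 2.167830
  k3 = f(1.200000, 0.516783) = 2.167490
  k4 = f(1.300000, 0.733498) = 2.204985
  y ← 0.300000 + (0.2/6)·(k1 + 2k2 + 2k3 + k4) = 0.733521
y(1.3) ≈ 0.7335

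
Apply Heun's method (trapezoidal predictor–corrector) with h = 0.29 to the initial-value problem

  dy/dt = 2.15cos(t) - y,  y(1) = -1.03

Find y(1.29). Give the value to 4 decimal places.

Heun: k1 = f(t_n, y_n); k2 = f(t_n + h, y_n + h·k1); y_{n+1} = y_n + (h/2)·(k1 + k2).
t=1.000000, y=-1.030000:
  k1 = f(1.000000, -1.030000) = 2.191650
  k2 = f(1.290000, -0.394422) = 0.990231
  y ← -1.030000 + (0.29/2)·(2.191650 + 0.990231) = -0.568627
y(1.29) ≈ -0.5686

-0.5686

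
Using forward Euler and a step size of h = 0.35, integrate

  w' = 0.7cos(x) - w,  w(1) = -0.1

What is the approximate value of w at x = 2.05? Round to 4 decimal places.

Euler: w_{n+1} = w_n + h·f(x_n, w_n).
x=1.000000, w=-0.100000: f=0.478212 → w ← -0.100000 + 0.35·0.478212 = 0.067374
x=1.350000, w=0.067374: f=0.085931 → w ← 0.067374 + 0.35·0.085931 = 0.097450
x=1.700000, w=0.097450: f=-0.187641 → w ← 0.097450 + 0.35·(-0.187641) = 0.031775
w(2.05) ≈ 0.0318

0.0318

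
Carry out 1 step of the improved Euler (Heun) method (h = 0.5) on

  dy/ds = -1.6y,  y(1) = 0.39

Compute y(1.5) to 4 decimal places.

Heun: k1 = f(s_n, y_n); k2 = f(s_n + h, y_n + h·k1); y_{n+1} = y_n + (h/2)·(k1 + k2).
s=1.000000, y=0.390000:
  k1 = f(1.000000, 0.390000) = -0.624000
  k2 = f(1.500000, 0.078000) = -0.124800
  y ← 0.390000 + (0.5/2)·(-0.624000 + (-0.124800)) = 0.202800
y(1.5) ≈ 0.2028

0.2028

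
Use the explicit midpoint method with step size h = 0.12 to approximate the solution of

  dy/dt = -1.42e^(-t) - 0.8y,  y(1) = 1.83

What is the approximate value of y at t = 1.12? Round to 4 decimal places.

1.6067

Midpoint: k1 = f(t_n, y_n); k2 = f(t_n + h/2, y_n + (h/2)·k1); y_{n+1} = y_n + h·k2.
t=1.000000, y=1.830000:
  k1 = f(1.000000, 1.830000) = -1.986389
  k2 = f(1.060000, 1.710817) = -1.860621
  y ← 1.830000 + 0.12·(-1.860621) = 1.606726
y(1.12) ≈ 1.6067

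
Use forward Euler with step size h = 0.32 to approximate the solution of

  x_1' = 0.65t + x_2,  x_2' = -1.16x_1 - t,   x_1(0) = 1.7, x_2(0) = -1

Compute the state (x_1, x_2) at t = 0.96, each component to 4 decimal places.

Euler on (x_1,x_2): x_1_{n+1} = x_1_n + h·x_1', x_2_{n+1} = x_2_n + h·x_2'.
0.000000: (1.700000, -1.000000); f=(-1.000000, -1.972000) → (1.380000, -1.631040)
0.320000: (1.380000, -1.631040); f=(-1.423040, -1.920800) → (0.924627, -2.245696)
0.640000: (0.924627, -2.245696); f=(-1.829696, -1.712568) → (0.339124, -2.793718)
(x_1(0.96), x_2(0.96)) ≈ (0.3391, -2.7937)

0.3391, -2.7937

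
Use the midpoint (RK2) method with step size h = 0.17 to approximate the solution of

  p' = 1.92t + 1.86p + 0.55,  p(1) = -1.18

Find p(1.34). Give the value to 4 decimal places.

-0.9219

Midpoint: k1 = f(t_n, p_n); k2 = f(t_n + h/2, p_n + (h/2)·k1); p_{n+1} = p_n + h·k2.
t=1.000000, p=-1.180000:
  k1 = f(1.000000, -1.180000) = 0.275200
  k2 = f(1.085000, -1.156608) = 0.481909
  p ← -1.180000 + 0.17·0.481909 = -1.098075
t=1.170000, p=-1.098075:
  k1 = f(1.170000, -1.098075) = 0.753980
  k2 = f(1.255000, -1.033987) = 1.036384
  p ← -1.098075 + 0.17·1.036384 = -0.921890
p(1.34) ≈ -0.9219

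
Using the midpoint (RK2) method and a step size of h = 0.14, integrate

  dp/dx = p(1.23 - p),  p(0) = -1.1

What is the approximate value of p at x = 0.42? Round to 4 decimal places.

Midpoint: k1 = f(x_n, p_n); k2 = f(x_n + h/2, p_n + (h/2)·k1); p_{n+1} = p_n + h·k2.
x=0.000000, p=-1.100000:
  k1 = f(0.000000, -1.100000) = -2.563000
  k2 = f(0.070000, -1.279410) = -3.210564
  p ← -1.100000 + 0.14·(-3.210564) = -1.549479
x=0.140000, p=-1.549479:
  k1 = f(0.140000, -1.549479) = -4.306744
  k2 = f(0.210000, -1.850951) = -5.702690
  p ← -1.549479 + 0.14·(-5.702690) = -2.347856
x=0.280000, p=-2.347856:
  k1 = f(0.280000, -2.347856) = -8.400288
  k2 = f(0.350000, -2.935876) = -12.230493
  p ← -2.347856 + 0.14·(-12.230493) = -4.060125
p(0.42) ≈ -4.0601

-4.0601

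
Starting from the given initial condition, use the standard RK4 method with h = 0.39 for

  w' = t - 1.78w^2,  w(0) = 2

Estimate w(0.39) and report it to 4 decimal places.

0.6605

RK4: k1 = f(t_n, w_n); k2 = f(t_n + h/2, w_n + (h/2)·k1); k3 = f(t_n + h/2, w_n + (h/2)·k2); k4 = f(t_n + h, w_n + h·k3); w_{n+1} = w_n + (h/6)·(k1 + 2k2 + 2k3 + k4).
t=0.000000, w=2.000000:
  k1 = f(0.000000, 2.000000) = -7.120000
  k2 = f(0.195000, 0.611600) = -0.470817
  k3 = f(0.195000, 1.908191) = -6.286321
  k4 = f(0.390000, -0.451665) = 0.026877
  w ← 2.000000 + (0.39/6)·(k1 + 2k2 + 2k3 + k4) = 0.660519
w(0.39) ≈ 0.6605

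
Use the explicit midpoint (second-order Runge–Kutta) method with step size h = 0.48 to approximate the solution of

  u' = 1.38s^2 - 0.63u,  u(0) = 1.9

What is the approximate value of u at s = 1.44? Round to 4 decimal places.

1.9011

Midpoint: k1 = f(s_n, u_n); k2 = f(s_n + h/2, u_n + (h/2)·k1); u_{n+1} = u_n + h·k2.
s=0.000000, u=1.900000:
  k1 = f(0.000000, 1.900000) = -1.197000
  k2 = f(0.240000, 1.612720) = -0.936526
  u ← 1.900000 + 0.48·(-0.936526) = 1.450468
s=0.480000, u=1.450468:
  k1 = f(0.480000, 1.450468) = -0.595843
  k2 = f(0.720000, 1.307465) = -0.108311
  u ← 1.450468 + 0.48·(-0.108311) = 1.398478
s=0.960000, u=1.398478:
  k1 = f(0.960000, 1.398478) = 0.390767
  k2 = f(1.200000, 1.492262) = 1.047075
  u ← 1.398478 + 0.48·1.047075 = 1.901074
u(1.44) ≈ 1.9011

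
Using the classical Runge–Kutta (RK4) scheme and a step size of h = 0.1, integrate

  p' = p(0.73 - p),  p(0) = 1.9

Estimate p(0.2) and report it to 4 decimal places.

1.5603

RK4: k1 = f(s_n, p_n); k2 = f(s_n + h/2, p_n + (h/2)·k1); k3 = f(s_n + h/2, p_n + (h/2)·k2); k4 = f(s_n + h, p_n + h·k3); p_{n+1} = p_n + (h/6)·(k1 + 2k2 + 2k3 + k4).
s=0.000000, p=1.900000:
  k1 = f(0.000000, 1.900000) = -2.223000
  k2 = f(0.050000, 1.788850) = -1.894124
  k3 = f(0.050000, 1.805294) = -1.941221
  k4 = f(0.100000, 1.705878) = -1.664728
  p ← 1.900000 + (0.1/6)·(k1 + 2k2 + 2k3 + k4) = 1.707360
s=0.100000, p=1.707360:
  k1 = f(0.100000, 1.707360) = -1.668705
  k2 = f(0.150000, 1.623924) = -1.451666
  k3 = f(0.150000, 1.634776) = -1.479107
  k4 = f(0.200000, 1.559449) = -1.293483
  p ← 1.707360 + (0.1/6)·(k1 + 2k2 + 2k3 + k4) = 1.560297
p(0.2) ≈ 1.5603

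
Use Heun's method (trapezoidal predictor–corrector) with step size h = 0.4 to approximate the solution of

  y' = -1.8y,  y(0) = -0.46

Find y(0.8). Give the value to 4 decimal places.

-0.1337

Heun: k1 = f(x_n, y_n); k2 = f(x_n + h, y_n + h·k1); y_{n+1} = y_n + (h/2)·(k1 + k2).
x=0.000000, y=-0.460000:
  k1 = f(0.000000, -0.460000) = 0.828000
  k2 = f(0.400000, -0.128800) = 0.231840
  y ← -0.460000 + (0.4/2)·(0.828000 + 0.231840) = -0.248032
x=0.400000, y=-0.248032:
  k1 = f(0.400000, -0.248032) = 0.446458
  k2 = f(0.800000, -0.069449) = 0.125008
  y ← -0.248032 + (0.4/2)·(0.446458 + 0.125008) = -0.133739
y(0.8) ≈ -0.1337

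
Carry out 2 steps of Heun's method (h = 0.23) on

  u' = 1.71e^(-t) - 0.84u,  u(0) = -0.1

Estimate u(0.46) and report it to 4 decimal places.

Heun: k1 = f(t_n, u_n); k2 = f(t_n + h, u_n + h·k1); u_{n+1} = u_n + (h/2)·(k1 + k2).
t=0.000000, u=-0.100000:
  k1 = f(0.000000, -0.100000) = 1.794000
  k2 = f(0.230000, 0.312620) = 1.096052
  u ← -0.100000 + (0.23/2)·(1.794000 + 1.096052) = 0.232356
t=0.230000, u=0.232356:
  k1 = f(0.230000, 0.232356) = 1.163473
  k2 = f(0.460000, 0.499955) = 0.659533
  u ← 0.232356 + (0.23/2)·(1.163473 + 0.659533) = 0.442002
u(0.46) ≈ 0.4420

0.4420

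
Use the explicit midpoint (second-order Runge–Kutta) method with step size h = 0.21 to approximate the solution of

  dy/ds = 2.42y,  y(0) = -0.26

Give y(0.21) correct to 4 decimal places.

Midpoint: k1 = f(s_n, y_n); k2 = f(s_n + h/2, y_n + (h/2)·k1); y_{n+1} = y_n + h·k2.
s=0.000000, y=-0.260000:
  k1 = f(0.000000, -0.260000) = -0.629200
  k2 = f(0.105000, -0.326066) = -0.789080
  y ← -0.260000 + 0.21·(-0.789080) = -0.425707
y(0.21) ≈ -0.4257

-0.4257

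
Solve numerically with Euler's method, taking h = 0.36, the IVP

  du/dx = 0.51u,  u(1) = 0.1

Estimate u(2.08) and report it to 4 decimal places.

0.1658

Euler: u_{n+1} = u_n + h·f(x_n, u_n).
x=1.000000, u=0.100000: f=0.051000 → u ← 0.100000 + 0.36·0.051000 = 0.118360
x=1.360000, u=0.118360: f=0.060364 → u ← 0.118360 + 0.36·0.060364 = 0.140091
x=1.720000, u=0.140091: f=0.071446 → u ← 0.140091 + 0.36·0.071446 = 0.165812
u(2.08) ≈ 0.1658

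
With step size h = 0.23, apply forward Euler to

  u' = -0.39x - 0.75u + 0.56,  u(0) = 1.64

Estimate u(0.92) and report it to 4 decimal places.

1.0554

Euler: u_{n+1} = u_n + h·f(x_n, u_n).
x=0.000000, u=1.640000: f=-0.670000 → u ← 1.640000 + 0.23·(-0.670000) = 1.485900
x=0.230000, u=1.485900: f=-0.644125 → u ← 1.485900 + 0.23·(-0.644125) = 1.337751
x=0.460000, u=1.337751: f=-0.622713 → u ← 1.337751 + 0.23·(-0.622713) = 1.194527
x=0.690000, u=1.194527: f=-0.604995 → u ← 1.194527 + 0.23·(-0.604995) = 1.055378
u(0.92) ≈ 1.0554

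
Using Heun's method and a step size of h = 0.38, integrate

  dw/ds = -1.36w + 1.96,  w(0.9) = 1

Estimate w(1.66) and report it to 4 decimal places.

1.2734

Heun: k1 = f(s_n, w_n); k2 = f(s_n + h, w_n + h·k1); w_{n+1} = w_n + (h/2)·(k1 + k2).
s=0.900000, w=1.000000:
  k1 = f(0.900000, 1.000000) = 0.600000
  k2 = f(1.280000, 1.228000) = 0.289920
  w ← 1.000000 + (0.38/2)·(0.600000 + 0.289920) = 1.169085
s=1.280000, w=1.169085:
  k1 = f(1.280000, 1.169085) = 0.370045
  k2 = f(1.660000, 1.309702) = 0.178806
  w ← 1.169085 + (0.38/2)·(0.370045 + 0.178806) = 1.273366
w(1.66) ≈ 1.2734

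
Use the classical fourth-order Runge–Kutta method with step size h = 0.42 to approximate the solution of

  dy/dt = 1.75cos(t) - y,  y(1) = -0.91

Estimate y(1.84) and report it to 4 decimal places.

RK4: k1 = f(t_n, y_n); k2 = f(t_n + h/2, y_n + (h/2)·k1); k3 = f(t_n + h/2, y_n + (h/2)·k2); k4 = f(t_n + h, y_n + h·k3); y_{n+1} = y_n + (h/6)·(k1 + 2k2 + 2k3 + k4).
t=1.000000, y=-0.910000:
  k1 = f(1.000000, -0.910000) = 1.855529
  k2 = f(1.210000, -0.520339) = 1.138123
  k3 = f(1.210000, -0.670994) = 1.288778
  k4 = f(1.420000, -0.368713) = 0.631608
  y ← -0.910000 + (0.42/6)·(k1 + 2k2 + 2k3 + k4) = -0.396134
t=1.420000, y=-0.396134:
  k1 = f(1.420000, -0.396134) = 0.659029
  k2 = f(1.630000, -0.257738) = 0.154192
  k3 = f(1.630000, -0.363754) = 0.260208
  k4 = f(1.840000, -0.286847) = -0.178590
  y ← -0.396134 + (0.42/6)·(k1 + 2k2 + 2k3 + k4) = -0.304488
y(1.84) ≈ -0.3045

-0.3045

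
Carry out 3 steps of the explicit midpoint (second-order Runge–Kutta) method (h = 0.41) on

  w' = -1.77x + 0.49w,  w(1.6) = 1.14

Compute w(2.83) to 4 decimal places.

Midpoint: k1 = f(x_n, w_n); k2 = f(x_n + h/2, w_n + (h/2)·k1); w_{n+1} = w_n + h·k2.
x=1.600000, w=1.140000:
  k1 = f(1.600000, 1.140000) = -2.273400
  k2 = f(1.805000, 0.673953) = -2.864613
  w ← 1.140000 + 0.41·(-2.864613) = -0.034491
x=2.010000, w=-0.034491:
  k1 = f(2.010000, -0.034491) = -3.574601
  k2 = f(2.215000, -0.767284) = -4.296519
  w ← -0.034491 + 0.41·(-4.296519) = -1.796064
x=2.420000, w=-1.796064:
  k1 = f(2.420000, -1.796064) = -5.163472
  k2 = f(2.625000, -2.854576) = -6.044992
  w ← -1.796064 + 0.41·(-6.044992) = -4.274511
w(2.83) ≈ -4.2745

-4.2745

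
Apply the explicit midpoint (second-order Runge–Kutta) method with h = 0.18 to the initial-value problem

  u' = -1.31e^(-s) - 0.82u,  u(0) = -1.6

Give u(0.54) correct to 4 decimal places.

Midpoint: k1 = f(s_n, u_n); k2 = f(s_n + h/2, u_n + (h/2)·k1); u_{n+1} = u_n + h·k2.
s=0.000000, u=-1.600000:
  k1 = f(0.000000, -1.600000) = 0.002000
  k2 = f(0.090000, -1.599820) = 0.114603
  u ← -1.600000 + 0.18·0.114603 = -1.579372
s=0.180000, u=-1.579372:
  k1 = f(0.180000, -1.579372) = 0.200881
  k2 = f(0.270000, -1.561292) = 0.280233
  u ← -1.579372 + 0.18·0.280233 = -1.528930
s=0.360000, u=-1.528930:
  k1 = f(0.360000, -1.528930) = 0.339766
  k2 = f(0.450000, -1.498351) = 0.393355
  u ← -1.528930 + 0.18·0.393355 = -1.458126
u(0.54) ≈ -1.4581

-1.4581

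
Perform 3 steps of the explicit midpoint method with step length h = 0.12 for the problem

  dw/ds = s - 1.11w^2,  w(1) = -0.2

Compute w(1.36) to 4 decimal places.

0.2195

Midpoint: k1 = f(s_n, w_n); k2 = f(s_n + h/2, w_n + (h/2)·k1); w_{n+1} = w_n + h·k2.
s=1.000000, w=-0.200000:
  k1 = f(1.000000, -0.200000) = 0.955600
  k2 = f(1.060000, -0.142664) = 1.037408
  w ← -0.200000 + 0.12·1.037408 = -0.075511
s=1.120000, w=-0.075511:
  k1 = f(1.120000, -0.075511) = 1.113671
  k2 = f(1.180000, -0.008691) = 1.179916
  w ← -0.075511 + 0.12·1.179916 = 0.066079
s=1.240000, w=0.066079:
  k1 = f(1.240000, 0.066079) = 1.235153
  k2 = f(1.300000, 0.140188) = 1.278185
  w ← 0.066079 + 0.12·1.278185 = 0.219461
w(1.36) ≈ 0.2195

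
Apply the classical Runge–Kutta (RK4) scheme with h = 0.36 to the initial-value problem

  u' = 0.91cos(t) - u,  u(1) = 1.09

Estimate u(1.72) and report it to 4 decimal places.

RK4: k1 = f(t_n, u_n); k2 = f(t_n + h/2, u_n + (h/2)·k1); k3 = f(t_n + h/2, u_n + (h/2)·k2); k4 = f(t_n + h, u_n + h·k3); u_{n+1} = u_n + (h/6)·(k1 + 2k2 + 2k3 + k4).
t=1.000000, u=1.090000:
  k1 = f(1.000000, 1.090000) = -0.598325
  k2 = f(1.180000, 0.982302) = -0.635660
  k3 = f(1.180000, 0.975581) = -0.628940
  k4 = f(1.360000, 0.863582) = -0.673175
  u ← 1.090000 + (0.36/6)·(k1 + 2k2 + 2k3 + k4) = 0.861958
t=1.360000, u=0.861958:
  k1 = f(1.360000, 0.861958) = -0.671551
  k2 = f(1.540000, 0.741079) = -0.713059
  k3 = f(1.540000, 0.733608) = -0.705587
  k4 = f(1.720000, 0.607947) = -0.743219
  u ← 0.861958 + (0.36/6)·(k1 + 2k2 + 2k3 + k4) = 0.606834
u(1.72) ≈ 0.6068

0.6068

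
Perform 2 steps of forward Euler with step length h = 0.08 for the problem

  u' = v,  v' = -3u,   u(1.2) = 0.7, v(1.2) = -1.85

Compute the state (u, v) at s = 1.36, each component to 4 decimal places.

0.3906, -2.1505

Euler on (u,v): u_{n+1} = u_n + h·u', v_{n+1} = v_n + h·v'.
1.200000: (0.700000, -1.850000); f=(-1.850000, -2.100000) → (0.552000, -2.018000)
1.280000: (0.552000, -2.018000); f=(-2.018000, -1.656000) → (0.390560, -2.150480)
(u(1.36), v(1.36)) ≈ (0.3906, -2.1505)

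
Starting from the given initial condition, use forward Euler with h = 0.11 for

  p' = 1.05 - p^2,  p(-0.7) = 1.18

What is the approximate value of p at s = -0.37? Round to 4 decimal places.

Euler: p_{n+1} = p_n + h·f(s_n, p_n).
s=-0.700000, p=1.180000: f=-0.342400 → p ← 1.180000 + 0.11·(-0.342400) = 1.142336
s=-0.590000, p=1.142336: f=-0.254932 → p ← 1.142336 + 0.11·(-0.254932) = 1.114294
s=-0.480000, p=1.114294: f=-0.191650 → p ← 1.114294 + 0.11·(-0.191650) = 1.093212
p(-0.37) ≈ 1.0932

1.0932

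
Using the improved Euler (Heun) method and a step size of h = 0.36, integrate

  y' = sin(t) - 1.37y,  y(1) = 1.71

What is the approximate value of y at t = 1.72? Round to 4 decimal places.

1.1014

Heun: k1 = f(t_n, y_n); k2 = f(t_n + h, y_n + h·k1); y_{n+1} = y_n + (h/2)·(k1 + k2).
t=1.000000, y=1.710000:
  k1 = f(1.000000, 1.710000) = -1.501229
  k2 = f(1.360000, 1.169558) = -0.624429
  y ← 1.710000 + (0.36/2)·(-1.501229 + (-0.624429)) = 1.327382
t=1.360000, y=1.327382:
  k1 = f(1.360000, 1.327382) = -0.840648
  k2 = f(1.720000, 1.024748) = -0.415015
  y ← 1.327382 + (0.36/2)·(-0.840648 + (-0.415015)) = 1.101362
y(1.72) ≈ 1.1014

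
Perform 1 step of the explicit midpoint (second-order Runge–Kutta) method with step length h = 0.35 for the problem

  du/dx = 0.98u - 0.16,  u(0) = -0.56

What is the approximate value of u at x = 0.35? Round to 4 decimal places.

-0.8506

Midpoint: k1 = f(x_n, u_n); k2 = f(x_n + h/2, u_n + (h/2)·k1); u_{n+1} = u_n + h·k2.
x=0.000000, u=-0.560000:
  k1 = f(0.000000, -0.560000) = -0.708800
  k2 = f(0.175000, -0.684040) = -0.830359
  u ← -0.560000 + 0.35·(-0.830359) = -0.850626
u(0.35) ≈ -0.8506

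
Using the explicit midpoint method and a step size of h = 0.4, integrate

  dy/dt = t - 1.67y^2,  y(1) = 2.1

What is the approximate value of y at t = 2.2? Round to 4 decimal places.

Midpoint: k1 = f(t_n, y_n); k2 = f(t_n + h/2, y_n + (h/2)·k1); y_{n+1} = y_n + h·k2.
t=1.000000, y=2.100000:
  k1 = f(1.000000, 2.100000) = -6.364700
  k2 = f(1.200000, 0.827060) = 0.057673
  y ← 2.100000 + 0.4·0.057673 = 2.123069
t=1.400000, y=2.123069:
  k1 = f(1.400000, 2.123069) = -6.127396
  k2 = f(1.600000, 0.897590) = 0.254535
  y ← 2.123069 + 0.4·0.254535 = 2.224883
t=1.800000, y=2.224883:
  k1 = f(1.800000, 2.224883) = -6.466675
  k2 = f(2.000000, 0.931548) = 0.550804
  y ← 2.224883 + 0.4·0.550804 = 2.445205
y(2.2) ≈ 2.4452

2.4452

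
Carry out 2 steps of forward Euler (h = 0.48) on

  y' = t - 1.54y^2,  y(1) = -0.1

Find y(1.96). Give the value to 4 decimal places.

Euler: y_{n+1} = y_n + h·f(t_n, y_n).
t=1.000000, y=-0.100000: f=0.984600 → y ← -0.100000 + 0.48·0.984600 = 0.372608
t=1.480000, y=0.372608: f=1.266191 → y ← 0.372608 + 0.48·1.266191 = 0.980380
y(1.96) ≈ 0.9804

0.9804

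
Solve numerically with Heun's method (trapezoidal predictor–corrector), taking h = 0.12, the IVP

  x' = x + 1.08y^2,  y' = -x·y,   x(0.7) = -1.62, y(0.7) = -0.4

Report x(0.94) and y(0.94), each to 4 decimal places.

Heun on (x,y): k1 = f(t_n, state_n); k2 = f(t_n + h, state_n + h·k1); state_{n+1} = state_n + (h/2)·(k1 + k2).
0.700000: (-1.620000, -0.400000)
  k1 = (-1.447200, -0.648000)
  predictor → (-1.793664, -0.477760)
  k2 = (-1.547149, -0.856941)
  → (-1.799661, -0.490296)
0.820000: (-1.799661, -0.490296)
  k1 = (-1.540039, -0.882367)
  predictor → (-1.984466, -0.596181)
  k2 = (-1.600600, -1.183100)
  → (-1.988099, -0.614224)
(x(0.94), y(0.94)) ≈ (-1.9881, -0.6142)

-1.9881, -0.6142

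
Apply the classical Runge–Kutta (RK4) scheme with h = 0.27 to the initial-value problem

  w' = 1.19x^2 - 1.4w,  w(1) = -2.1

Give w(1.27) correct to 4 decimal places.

-1.0876

RK4: k1 = f(x_n, w_n); k2 = f(x_n + h/2, w_n + (h/2)·k1); k3 = f(x_n + h/2, w_n + (h/2)·k2); k4 = f(x_n + h, w_n + h·k3); w_{n+1} = w_n + (h/6)·(k1 + 2k2 + 2k3 + k4).
x=1.000000, w=-2.100000:
  k1 = f(1.000000, -2.100000) = 4.130000
  k2 = f(1.135000, -1.542450) = 3.692418
  k3 = f(1.135000, -1.601524) = 3.775121
  k4 = f(1.270000, -1.080717) = 3.432355
  w ← -2.100000 + (0.27/6)·(k1 + 2k2 + 2k3 + k4) = -1.087616
w(1.27) ≈ -1.0876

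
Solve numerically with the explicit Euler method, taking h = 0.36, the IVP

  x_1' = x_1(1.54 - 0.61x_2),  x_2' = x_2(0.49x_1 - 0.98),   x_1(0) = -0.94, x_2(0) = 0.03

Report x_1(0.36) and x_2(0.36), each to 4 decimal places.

-1.4549, 0.0144

Euler on (x_1,x_2): x_1_{n+1} = x_1_n + h·x_1', x_2_{n+1} = x_2_n + h·x_2'.
0.000000: (-0.940000, 0.030000); f=(-1.430398, -0.043218) → (-1.454943, 0.014442)
(x_1(0.36), x_2(0.36)) ≈ (-1.4549, 0.0144)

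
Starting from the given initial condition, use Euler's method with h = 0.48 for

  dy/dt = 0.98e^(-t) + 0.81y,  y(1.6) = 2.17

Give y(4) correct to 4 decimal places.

Euler: y_{n+1} = y_n + h·f(t_n, y_n).
t=1.600000, y=2.170000: f=1.955559 → y ← 2.170000 + 0.48·1.955559 = 3.108668
t=2.080000, y=3.108668: f=2.640453 → y ← 3.108668 + 0.48·2.640453 = 4.376085
t=2.560000, y=4.376085: f=3.620388 → y ← 4.376085 + 0.48·3.620388 = 6.113872
t=3.040000, y=6.113872: f=4.999114 → y ← 6.113872 + 0.48·4.999114 = 8.513446
t=3.520000, y=8.513446: f=6.924899 → y ← 8.513446 + 0.48·6.924899 = 11.837398
y(4) ≈ 11.8374

11.8374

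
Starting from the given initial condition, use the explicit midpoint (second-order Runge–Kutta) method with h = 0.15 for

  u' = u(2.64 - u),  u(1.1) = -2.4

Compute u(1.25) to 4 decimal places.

-5.3503

Midpoint: k1 = f(s_n, u_n); k2 = f(s_n + h/2, u_n + (h/2)·k1); u_{n+1} = u_n + h·k2.
s=1.100000, u=-2.400000:
  k1 = f(1.100000, -2.400000) = -12.096000
  k2 = f(1.175000, -3.307200) = -19.668580
  u ← -2.400000 + 0.15·(-19.668580) = -5.350287
u(1.25) ≈ -5.3503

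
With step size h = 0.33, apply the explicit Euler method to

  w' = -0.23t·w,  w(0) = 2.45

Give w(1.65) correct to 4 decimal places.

1.8882

Euler: w_{n+1} = w_n + h·f(t_n, w_n).
t=0.000000, w=2.450000: f=0.000000 → w ← 2.450000 + 0.33·0.000000 = 2.450000
t=0.330000, w=2.450000: f=-0.185955 → w ← 2.450000 + 0.33·(-0.185955) = 2.388635
t=0.660000, w=2.388635: f=-0.362595 → w ← 2.388635 + 0.33·(-0.362595) = 2.268979
t=0.990000, w=2.268979: f=-0.516646 → w ← 2.268979 + 0.33·(-0.516646) = 2.098485
t=1.320000, w=2.098485: f=-0.637100 → w ← 2.098485 + 0.33·(-0.637100) = 1.888242
w(1.65) ≈ 1.8882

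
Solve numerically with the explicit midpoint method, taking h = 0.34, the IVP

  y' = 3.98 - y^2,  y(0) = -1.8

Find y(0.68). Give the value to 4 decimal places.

Midpoint: k1 = f(t_n, y_n); k2 = f(t_n + h/2, y_n + (h/2)·k1); y_{n+1} = y_n + h·k2.
t=0.000000, y=-1.800000:
  k1 = f(0.000000, -1.800000) = 0.740000
  k2 = f(0.170000, -1.674200) = 1.177054
  y ← -1.800000 + 0.34·1.177054 = -1.399802
t=0.340000, y=-1.399802:
  k1 = f(0.340000, -1.399802) = 2.020556
  k2 = f(0.510000, -1.056307) = 2.864215
  y ← -1.399802 + 0.34·2.864215 = -0.425968
y(0.68) ≈ -0.4260

-0.4260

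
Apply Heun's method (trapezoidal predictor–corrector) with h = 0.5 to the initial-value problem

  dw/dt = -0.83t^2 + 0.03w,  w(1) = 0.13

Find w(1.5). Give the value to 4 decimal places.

Heun: k1 = f(t_n, w_n); k2 = f(t_n + h, w_n + h·k1); w_{n+1} = w_n + (h/2)·(k1 + k2).
t=1.000000, w=0.130000:
  k1 = f(1.000000, 0.130000) = -0.826100
  k2 = f(1.500000, -0.283050) = -1.875991
  w ← 0.130000 + (0.5/2)·(-0.826100 + (-1.875991)) = -0.545523
w(1.5) ≈ -0.5455

-0.5455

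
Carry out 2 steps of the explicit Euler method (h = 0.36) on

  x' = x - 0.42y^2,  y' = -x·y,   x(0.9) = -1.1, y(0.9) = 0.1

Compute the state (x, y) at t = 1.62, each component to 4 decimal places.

-2.0396, 0.2149

Euler on (x,y): x_{n+1} = x_n + h·x', y_{n+1} = y_n + h·y'.
0.900000: (-1.100000, 0.100000); f=(-1.104200, 0.110000) → (-1.497512, 0.139600)
1.260000: (-1.497512, 0.139600); f=(-1.505697, 0.209053) → (-2.039563, 0.214859)
(x(1.62), y(1.62)) ≈ (-2.0396, 0.2149)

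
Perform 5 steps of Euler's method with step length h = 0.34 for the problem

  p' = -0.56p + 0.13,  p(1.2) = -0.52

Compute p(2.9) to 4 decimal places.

-0.0295

Euler: p_{n+1} = p_n + h·f(x_n, p_n).
x=1.200000, p=-0.520000: f=0.421200 → p ← -0.520000 + 0.34·0.421200 = -0.376792
x=1.540000, p=-0.376792: f=0.341004 → p ← -0.376792 + 0.34·0.341004 = -0.260851
x=1.880000, p=-0.260851: f=0.276076 → p ← -0.260851 + 0.34·0.276076 = -0.166985
x=2.220000, p=-0.166985: f=0.223511 → p ← -0.166985 + 0.34·0.223511 = -0.090991
x=2.560000, p=-0.090991: f=0.180955 → p ← -0.090991 + 0.34·0.180955 = -0.029466
p(2.9) ≈ -0.0295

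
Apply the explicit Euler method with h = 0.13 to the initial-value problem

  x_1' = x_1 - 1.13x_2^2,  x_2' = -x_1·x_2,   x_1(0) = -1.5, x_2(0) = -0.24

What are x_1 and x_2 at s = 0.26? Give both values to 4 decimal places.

Euler on (x_1,x_2): x_1_{n+1} = x_1_n + h·x_1', x_2_{n+1} = x_2_n + h·x_2'.
0.000000: (-1.500000, -0.240000); f=(-1.565088, -0.360000) → (-1.703461, -0.286800)
0.130000: (-1.703461, -0.286800); f=(-1.796409, -0.488553) → (-1.936995, -0.350312)
(x_1(0.26), x_2(0.26)) ≈ (-1.9370, -0.3503)

-1.9370, -0.3503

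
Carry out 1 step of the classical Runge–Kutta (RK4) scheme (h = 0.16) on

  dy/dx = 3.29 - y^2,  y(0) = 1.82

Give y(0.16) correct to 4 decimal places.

1.8173

RK4: k1 = f(x_n, y_n); k2 = f(x_n + h/2, y_n + (h/2)·k1); k3 = f(x_n + h/2, y_n + (h/2)·k2); k4 = f(x_n + h, y_n + h·k3); y_{n+1} = y_n + (h/6)·(k1 + 2k2 + 2k3 + k4).
x=0.000000, y=1.820000:
  k1 = f(0.000000, 1.820000) = -0.022400
  k2 = f(0.080000, 1.818208) = -0.015880
  k3 = f(0.080000, 1.818730) = -0.017777
  k4 = f(0.160000, 1.817156) = -0.012055
  y ← 1.820000 + (0.16/6)·(k1 + 2k2 + 2k3 + k4) = 1.817286
y(0.16) ≈ 1.8173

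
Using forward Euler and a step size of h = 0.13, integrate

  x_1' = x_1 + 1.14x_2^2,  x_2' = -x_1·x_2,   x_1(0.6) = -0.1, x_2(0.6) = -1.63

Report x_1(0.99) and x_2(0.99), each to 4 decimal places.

1.1902, -1.4417

Euler on (x_1,x_2): x_1_{n+1} = x_1_n + h·x_1', x_2_{n+1} = x_2_n + h·x_2'.
0.600000: (-0.100000, -1.630000); f=(2.928866, -0.163000) → (0.280753, -1.651190)
0.730000: (0.280753, -1.651190); f=(3.388881, 0.463576) → (0.721307, -1.590925)
0.860000: (0.721307, -1.590925); f=(3.606696, 1.147546) → (1.190178, -1.441744)
(x_1(0.99), x_2(0.99)) ≈ (1.1902, -1.4417)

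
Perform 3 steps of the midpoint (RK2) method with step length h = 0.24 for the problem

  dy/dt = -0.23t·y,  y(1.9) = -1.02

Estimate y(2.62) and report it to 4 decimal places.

Midpoint: k1 = f(t_n, y_n); k2 = f(t_n + h/2, y_n + (h/2)·k1); y_{n+1} = y_n + h·k2.
t=1.900000, y=-1.020000:
  k1 = f(1.900000, -1.020000) = 0.445740
  k2 = f(2.020000, -0.966511) = 0.449041
  y ← -1.020000 + 0.24·0.449041 = -0.912230
t=2.140000, y=-0.912230:
  k1 = f(2.140000, -0.912230) = 0.449000
  k2 = f(2.260000, -0.858350) = 0.446170
  y ← -0.912230 + 0.24·0.446170 = -0.805149
t=2.380000, y=-0.805149:
  k1 = f(2.380000, -0.805149) = 0.440739
  k2 = f(2.500000, -0.752261) = 0.432550
  y ← -0.805149 + 0.24·0.432550 = -0.701337
y(2.62) ≈ -0.7013

-0.7013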